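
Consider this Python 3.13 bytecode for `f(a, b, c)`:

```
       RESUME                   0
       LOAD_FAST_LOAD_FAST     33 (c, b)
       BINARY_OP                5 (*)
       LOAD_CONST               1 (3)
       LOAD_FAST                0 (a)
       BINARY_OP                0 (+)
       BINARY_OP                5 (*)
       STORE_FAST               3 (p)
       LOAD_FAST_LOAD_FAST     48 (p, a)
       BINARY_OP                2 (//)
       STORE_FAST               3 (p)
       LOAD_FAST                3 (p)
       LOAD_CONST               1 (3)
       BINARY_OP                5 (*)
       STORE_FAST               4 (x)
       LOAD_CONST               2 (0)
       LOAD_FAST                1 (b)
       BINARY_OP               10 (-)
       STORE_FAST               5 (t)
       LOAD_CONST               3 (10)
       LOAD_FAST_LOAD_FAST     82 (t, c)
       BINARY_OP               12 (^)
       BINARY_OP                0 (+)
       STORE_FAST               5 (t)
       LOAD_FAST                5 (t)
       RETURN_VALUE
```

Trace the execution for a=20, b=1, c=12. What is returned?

-3

LOAD_FAST_LOAD_FAST c,b → push 12,1. Stack: [12, 1]
BINARY_OP * → 12 * 1 = 12. Stack: [12]
LOAD_CONST → push 3. Stack: [12, 3]
LOAD_FAST a → push 20. Stack: [12, 3, 20]
BINARY_OP + → 3 + 20 = 23. Stack: [12, 23]
BINARY_OP * → 12 * 23 = 276. Stack: [276]
STORE_FAST p → p=276. Stack: []
LOAD_FAST_LOAD_FAST p,a → push 276,20. Stack: [276, 20]
BINARY_OP // → 276 // 20 = 13. Stack: [13]
STORE_FAST p → p=13. Stack: []
LOAD_FAST p → push 13. Stack: [13]
LOAD_CONST → push 3. Stack: [13, 3]
BINARY_OP * → 13 * 3 = 39. Stack: [39]
STORE_FAST x → x=39. Stack: []
LOAD_CONST → push 0. Stack: [0]
LOAD_FAST b → push 1. Stack: [0, 1]
BINARY_OP - → 0 - 1 = -1. Stack: [-1]
STORE_FAST t → t=-1. Stack: []
LOAD_CONST → push 10. Stack: [10]
LOAD_FAST_LOAD_FAST t,c → push -1,12. Stack: [10, -1, 12]
BINARY_OP ^ → -1 ^ 12 = -13. Stack: [10, -13]
BINARY_OP + → 10 + -13 = -3. Stack: [-3]
STORE_FAST t → t=-3. Stack: []
LOAD_FAST t → push -3. Stack: [-3]
RETURN_VALUE → return -3.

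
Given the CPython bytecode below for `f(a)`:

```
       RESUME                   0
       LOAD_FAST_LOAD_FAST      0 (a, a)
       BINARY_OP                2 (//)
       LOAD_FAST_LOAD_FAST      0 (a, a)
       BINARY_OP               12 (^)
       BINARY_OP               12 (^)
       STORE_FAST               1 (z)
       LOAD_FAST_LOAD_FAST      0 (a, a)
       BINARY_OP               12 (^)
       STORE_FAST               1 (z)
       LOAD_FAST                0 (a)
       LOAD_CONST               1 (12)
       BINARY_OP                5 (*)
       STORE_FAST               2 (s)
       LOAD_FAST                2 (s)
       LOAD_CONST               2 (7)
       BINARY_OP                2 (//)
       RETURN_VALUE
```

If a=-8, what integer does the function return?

LOAD_FAST_LOAD_FAST a,a → push -8,-8. Stack: [-8, -8]
BINARY_OP // → -8 // -8 = 1. Stack: [1]
LOAD_FAST_LOAD_FAST a,a → push -8,-8. Stack: [1, -8, -8]
BINARY_OP ^ → -8 ^ -8 = 0. Stack: [1, 0]
BINARY_OP ^ → 1 ^ 0 = 1. Stack: [1]
STORE_FAST z → z=1. Stack: []
LOAD_FAST_LOAD_FAST a,a → push -8,-8. Stack: [-8, -8]
BINARY_OP ^ → -8 ^ -8 = 0. Stack: [0]
STORE_FAST z → z=0. Stack: []
LOAD_FAST a → push -8. Stack: [-8]
LOAD_CONST → push 12. Stack: [-8, 12]
BINARY_OP * → -8 * 12 = -96. Stack: [-96]
STORE_FAST s → s=-96. Stack: []
LOAD_FAST s → push -96. Stack: [-96]
LOAD_CONST → push 7. Stack: [-96, 7]
BINARY_OP // → -96 // 7 = -14. Stack: [-14]
RETURN_VALUE → return -14.

-14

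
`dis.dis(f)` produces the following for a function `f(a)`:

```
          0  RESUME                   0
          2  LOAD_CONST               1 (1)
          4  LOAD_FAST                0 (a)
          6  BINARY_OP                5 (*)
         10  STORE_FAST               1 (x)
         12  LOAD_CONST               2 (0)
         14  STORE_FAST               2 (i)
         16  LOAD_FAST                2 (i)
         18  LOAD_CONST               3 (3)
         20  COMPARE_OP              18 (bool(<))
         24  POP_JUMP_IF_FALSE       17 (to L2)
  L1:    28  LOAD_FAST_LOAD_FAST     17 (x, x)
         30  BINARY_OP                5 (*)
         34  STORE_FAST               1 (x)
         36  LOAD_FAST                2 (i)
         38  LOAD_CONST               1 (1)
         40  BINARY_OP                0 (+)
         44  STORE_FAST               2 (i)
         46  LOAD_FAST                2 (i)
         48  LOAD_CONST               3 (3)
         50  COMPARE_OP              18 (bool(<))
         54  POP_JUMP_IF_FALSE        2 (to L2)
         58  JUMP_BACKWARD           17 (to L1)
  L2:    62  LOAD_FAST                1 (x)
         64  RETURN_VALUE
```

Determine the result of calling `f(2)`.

256

LOAD_CONST → push 1. Stack: [1]
LOAD_FAST a → push 2. Stack: [1, 2]
BINARY_OP * → 1 * 2 = 2. Stack: [2]
STORE_FAST x → x=2. Stack: []
LOAD_CONST → push 0. Stack: [0]
STORE_FAST i → i=0. Stack: []
LOAD_FAST i → push 0. Stack: [0]
LOAD_CONST → push 3. Stack: [0, 3]
COMPARE_OP bool(<) → 0 vs 3 = True. Stack: [True]
POP_JUMP_IF_FALSE → pop True; no jump. Stack: []
LOAD_FAST_LOAD_FAST x,x → push 2,2. Stack: [2, 2]
BINARY_OP * → 2 * 2 = 4. Stack: [4]
STORE_FAST x → x=4. Stack: []
LOAD_FAST i → push 0. Stack: [0]
LOAD_CONST → push 1. Stack: [0, 1]
BINARY_OP + → 0 + 1 = 1. Stack: [1]
STORE_FAST i → i=1. Stack: []
LOAD_FAST i → push 1. Stack: [1]
LOAD_CONST → push 3. Stack: [1, 3]
COMPARE_OP bool(<) → 1 vs 3 = True. Stack: [True]
POP_JUMP_IF_FALSE → pop True; no jump. Stack: []
LOAD_FAST_LOAD_FAST x,x → push 4,4. Stack: [4, 4]
BINARY_OP * → 4 * 4 = 16. Stack: [16]
STORE_FAST x → x=16. Stack: []
LOAD_FAST i → push 1. Stack: [1]
LOAD_CONST → push 1. Stack: [1, 1]
BINARY_OP + → 1 + 1 = 2. Stack: [2]
STORE_FAST i → i=2. Stack: []
LOAD_FAST i → push 2. Stack: [2]
LOAD_CONST → push 3. Stack: [2, 3]
COMPARE_OP bool(<) → 2 vs 3 = True. Stack: [True]
POP_JUMP_IF_FALSE → pop True; no jump. Stack: []
LOAD_FAST_LOAD_FAST x,x → push 16,16. Stack: [16, 16]
BINARY_OP * → 16 * 16 = 256. Stack: [256]
STORE_FAST x → x=256. Stack: []
LOAD_FAST i → push 2. Stack: [2]
LOAD_CONST → push 1. Stack: [2, 1]
BINARY_OP + → 2 + 1 = 3. Stack: [3]
STORE_FAST i → i=3. Stack: []
LOAD_FAST i → push 3. Stack: [3]
LOAD_CONST → push 3. Stack: [3, 3]
COMPARE_OP bool(<) → 3 vs 3 = False. Stack: [False]
POP_JUMP_IF_FALSE → pop False; jump. Stack: []
LOAD_FAST x → push 256. Stack: [256]
RETURN_VALUE → return 256.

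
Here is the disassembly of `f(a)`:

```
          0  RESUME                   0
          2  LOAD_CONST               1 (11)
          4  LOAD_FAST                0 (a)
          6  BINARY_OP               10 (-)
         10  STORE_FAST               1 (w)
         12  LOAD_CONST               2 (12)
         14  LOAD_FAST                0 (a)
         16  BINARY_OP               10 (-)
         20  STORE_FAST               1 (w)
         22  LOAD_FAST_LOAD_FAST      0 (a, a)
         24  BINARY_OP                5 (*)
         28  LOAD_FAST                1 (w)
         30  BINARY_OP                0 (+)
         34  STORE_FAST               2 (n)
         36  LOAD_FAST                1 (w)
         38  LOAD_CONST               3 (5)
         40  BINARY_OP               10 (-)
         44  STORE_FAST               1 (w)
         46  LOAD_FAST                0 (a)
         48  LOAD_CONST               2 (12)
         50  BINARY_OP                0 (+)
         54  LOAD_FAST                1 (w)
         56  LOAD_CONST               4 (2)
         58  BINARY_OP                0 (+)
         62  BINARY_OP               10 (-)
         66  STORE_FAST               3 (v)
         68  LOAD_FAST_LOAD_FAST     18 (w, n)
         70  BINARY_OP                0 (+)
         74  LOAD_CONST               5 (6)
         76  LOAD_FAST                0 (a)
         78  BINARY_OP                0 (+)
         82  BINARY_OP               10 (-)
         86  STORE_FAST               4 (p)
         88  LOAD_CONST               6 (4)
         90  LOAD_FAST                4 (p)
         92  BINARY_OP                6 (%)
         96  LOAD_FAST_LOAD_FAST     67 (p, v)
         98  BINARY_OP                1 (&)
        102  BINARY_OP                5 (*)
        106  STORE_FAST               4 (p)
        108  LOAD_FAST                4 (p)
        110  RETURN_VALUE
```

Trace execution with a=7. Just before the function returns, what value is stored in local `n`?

LOAD_CONST → push 11. Stack: [11]
LOAD_FAST a → push 7. Stack: [11, 7]
BINARY_OP - → 11 - 7 = 4. Stack: [4]
STORE_FAST w → w=4. Stack: []
LOAD_CONST → push 12. Stack: [12]
LOAD_FAST a → push 7. Stack: [12, 7]
BINARY_OP - → 12 - 7 = 5. Stack: [5]
STORE_FAST w → w=5. Stack: []
LOAD_FAST_LOAD_FAST a,a → push 7,7. Stack: [7, 7]
BINARY_OP * → 7 * 7 = 49. Stack: [49]
LOAD_FAST w → push 5. Stack: [49, 5]
BINARY_OP + → 49 + 5 = 54. Stack: [54]
STORE_FAST n → n=54. Stack: []
LOAD_FAST w → push 5. Stack: [5]
LOAD_CONST → push 5. Stack: [5, 5]
BINARY_OP - → 5 - 5 = 0. Stack: [0]
STORE_FAST w → w=0. Stack: []
LOAD_FAST a → push 7. Stack: [7]
LOAD_CONST → push 12. Stack: [7, 12]
BINARY_OP + → 7 + 12 = 19. Stack: [19]
LOAD_FAST w → push 0. Stack: [19, 0]
LOAD_CONST → push 2. Stack: [19, 0, 2]
BINARY_OP + → 0 + 2 = 2. Stack: [19, 2]
BINARY_OP - → 19 - 2 = 17. Stack: [17]
STORE_FAST v → v=17. Stack: []
LOAD_FAST_LOAD_FAST w,n → push 0,54. Stack: [0, 54]
BINARY_OP + → 0 + 54 = 54. Stack: [54]
LOAD_CONST → push 6. Stack: [54, 6]
LOAD_FAST a → push 7. Stack: [54, 6, 7]
BINARY_OP + → 6 + 7 = 13. Stack: [54, 13]
BINARY_OP - → 54 - 13 = 41. Stack: [41]
STORE_FAST p → p=41. Stack: []
LOAD_CONST → push 4. Stack: [4]
LOAD_FAST p → push 41. Stack: [4, 41]
BINARY_OP % → 4 % 41 = 4. Stack: [4]
LOAD_FAST_LOAD_FAST p,v → push 41,17. Stack: [4, 41, 17]
BINARY_OP & → 41 & 17 = 1. Stack: [4, 1]
BINARY_OP * → 4 * 1 = 4. Stack: [4]
STORE_FAST p → p=4. Stack: []
LOAD_FAST p → push 4. Stack: [4]
RETURN_VALUE → return 4.

54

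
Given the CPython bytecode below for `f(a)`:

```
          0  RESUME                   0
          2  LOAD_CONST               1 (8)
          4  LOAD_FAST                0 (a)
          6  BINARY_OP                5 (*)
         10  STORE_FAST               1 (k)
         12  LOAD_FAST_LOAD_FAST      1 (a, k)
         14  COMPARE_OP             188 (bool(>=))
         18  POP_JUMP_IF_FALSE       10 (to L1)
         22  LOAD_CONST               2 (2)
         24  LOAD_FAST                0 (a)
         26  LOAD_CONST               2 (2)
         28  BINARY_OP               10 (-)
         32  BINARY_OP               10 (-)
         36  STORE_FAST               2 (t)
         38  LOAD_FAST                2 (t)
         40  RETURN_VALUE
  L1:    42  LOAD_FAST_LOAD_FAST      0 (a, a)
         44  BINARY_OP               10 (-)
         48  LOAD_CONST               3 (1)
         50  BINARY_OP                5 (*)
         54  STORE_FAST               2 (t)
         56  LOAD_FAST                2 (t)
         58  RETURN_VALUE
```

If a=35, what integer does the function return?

LOAD_CONST → push 8. Stack: [8]
LOAD_FAST a → push 35. Stack: [8, 35]
BINARY_OP * → 8 * 35 = 280. Stack: [280]
STORE_FAST k → k=280. Stack: []
LOAD_FAST_LOAD_FAST a,k → push 35,280. Stack: [35, 280]
COMPARE_OP bool(>=) → 35 vs 280 = False. Stack: [False]
POP_JUMP_IF_FALSE → pop False; jump. Stack: []
LOAD_FAST_LOAD_FAST a,a → push 35,35. Stack: [35, 35]
BINARY_OP - → 35 - 35 = 0. Stack: [0]
LOAD_CONST → push 1. Stack: [0, 1]
BINARY_OP * → 0 * 1 = 0. Stack: [0]
STORE_FAST t → t=0. Stack: []
LOAD_FAST t → push 0. Stack: [0]
RETURN_VALUE → return 0.

0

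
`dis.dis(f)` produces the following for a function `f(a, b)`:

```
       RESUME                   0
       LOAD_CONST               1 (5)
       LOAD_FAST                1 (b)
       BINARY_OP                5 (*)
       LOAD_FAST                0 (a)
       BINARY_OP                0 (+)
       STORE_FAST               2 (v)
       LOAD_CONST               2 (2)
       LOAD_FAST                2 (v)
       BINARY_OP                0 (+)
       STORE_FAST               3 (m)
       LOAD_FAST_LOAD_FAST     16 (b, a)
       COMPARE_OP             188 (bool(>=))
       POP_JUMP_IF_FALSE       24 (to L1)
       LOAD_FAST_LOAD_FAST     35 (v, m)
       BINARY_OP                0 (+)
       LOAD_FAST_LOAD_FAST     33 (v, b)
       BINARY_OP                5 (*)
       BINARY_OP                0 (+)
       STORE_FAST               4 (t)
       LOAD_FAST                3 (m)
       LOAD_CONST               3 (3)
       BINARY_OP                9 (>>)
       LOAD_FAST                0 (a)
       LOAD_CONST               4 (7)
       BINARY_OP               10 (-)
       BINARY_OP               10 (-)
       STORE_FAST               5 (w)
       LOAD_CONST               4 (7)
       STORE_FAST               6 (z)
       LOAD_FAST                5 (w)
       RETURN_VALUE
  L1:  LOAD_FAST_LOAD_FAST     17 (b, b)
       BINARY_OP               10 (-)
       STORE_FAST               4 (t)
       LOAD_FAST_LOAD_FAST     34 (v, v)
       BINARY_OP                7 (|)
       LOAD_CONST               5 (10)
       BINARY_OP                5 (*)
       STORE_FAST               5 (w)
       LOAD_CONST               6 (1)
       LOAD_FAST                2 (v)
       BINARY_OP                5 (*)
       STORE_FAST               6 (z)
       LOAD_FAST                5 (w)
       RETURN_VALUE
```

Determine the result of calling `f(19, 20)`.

LOAD_CONST → push 5. Stack: [5]
LOAD_FAST b → push 20. Stack: [5, 20]
BINARY_OP * → 5 * 20 = 100. Stack: [100]
LOAD_FAST a → push 19. Stack: [100, 19]
BINARY_OP + → 100 + 19 = 119. Stack: [119]
STORE_FAST v → v=119. Stack: []
LOAD_CONST → push 2. Stack: [2]
LOAD_FAST v → push 119. Stack: [2, 119]
BINARY_OP + → 2 + 119 = 121. Stack: [121]
STORE_FAST m → m=121. Stack: []
LOAD_FAST_LOAD_FAST b,a → push 20,19. Stack: [20, 19]
COMPARE_OP bool(>=) → 20 vs 19 = True. Stack: [True]
POP_JUMP_IF_FALSE → pop True; no jump. Stack: []
LOAD_FAST_LOAD_FAST v,m → push 119,121. Stack: [119, 121]
BINARY_OP + → 119 + 121 = 240. Stack: [240]
LOAD_FAST_LOAD_FAST v,b → push 119,20. Stack: [240, 119, 20]
BINARY_OP * → 119 * 20 = 2380. Stack: [240, 2380]
BINARY_OP + → 240 + 2380 = 2620. Stack: [2620]
STORE_FAST t → t=2620. Stack: []
LOAD_FAST m → push 121. Stack: [121]
LOAD_CONST → push 3. Stack: [121, 3]
BINARY_OP >> → 121 >> 3 = 15. Stack: [15]
LOAD_FAST a → push 19. Stack: [15, 19]
LOAD_CONST → push 7. Stack: [15, 19, 7]
BINARY_OP - → 19 - 7 = 12. Stack: [15, 12]
BINARY_OP - → 15 - 12 = 3. Stack: [3]
STORE_FAST w → w=3. Stack: []
LOAD_CONST → push 7. Stack: [7]
STORE_FAST z → z=7. Stack: []
LOAD_FAST w → push 3. Stack: [3]
RETURN_VALUE → return 3.

3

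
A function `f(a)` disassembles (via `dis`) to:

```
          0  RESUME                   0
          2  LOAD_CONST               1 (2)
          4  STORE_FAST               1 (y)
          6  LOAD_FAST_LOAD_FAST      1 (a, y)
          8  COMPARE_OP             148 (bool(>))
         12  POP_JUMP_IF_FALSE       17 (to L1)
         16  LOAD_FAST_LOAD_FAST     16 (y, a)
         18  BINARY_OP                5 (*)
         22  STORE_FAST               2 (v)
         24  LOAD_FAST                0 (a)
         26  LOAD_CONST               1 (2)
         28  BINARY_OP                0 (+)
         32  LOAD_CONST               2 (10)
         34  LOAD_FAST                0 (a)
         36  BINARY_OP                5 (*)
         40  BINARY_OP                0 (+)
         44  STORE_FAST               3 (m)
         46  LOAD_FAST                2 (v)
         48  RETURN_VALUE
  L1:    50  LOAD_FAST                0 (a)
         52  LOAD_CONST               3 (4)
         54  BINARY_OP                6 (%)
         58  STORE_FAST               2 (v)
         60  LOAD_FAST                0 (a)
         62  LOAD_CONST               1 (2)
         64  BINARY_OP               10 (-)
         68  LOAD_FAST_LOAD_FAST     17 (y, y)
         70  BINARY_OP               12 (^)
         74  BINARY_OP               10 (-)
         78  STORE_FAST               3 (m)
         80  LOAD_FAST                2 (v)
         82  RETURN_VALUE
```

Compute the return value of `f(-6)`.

2

LOAD_CONST → push 2. Stack: [2]
STORE_FAST y → y=2. Stack: []
LOAD_FAST_LOAD_FAST a,y → push -6,2. Stack: [-6, 2]
COMPARE_OP bool(>) → -6 vs 2 = False. Stack: [False]
POP_JUMP_IF_FALSE → pop False; jump. Stack: []
LOAD_FAST a → push -6. Stack: [-6]
LOAD_CONST → push 4. Stack: [-6, 4]
BINARY_OP % → -6 % 4 = 2. Stack: [2]
STORE_FAST v → v=2. Stack: []
LOAD_FAST a → push -6. Stack: [-6]
LOAD_CONST → push 2. Stack: [-6, 2]
BINARY_OP - → -6 - 2 = -8. Stack: [-8]
LOAD_FAST_LOAD_FAST y,y → push 2,2. Stack: [-8, 2, 2]
BINARY_OP ^ → 2 ^ 2 = 0. Stack: [-8, 0]
BINARY_OP - → -8 - 0 = -8. Stack: [-8]
STORE_FAST m → m=-8. Stack: []
LOAD_FAST v → push 2. Stack: [2]
RETURN_VALUE → return 2.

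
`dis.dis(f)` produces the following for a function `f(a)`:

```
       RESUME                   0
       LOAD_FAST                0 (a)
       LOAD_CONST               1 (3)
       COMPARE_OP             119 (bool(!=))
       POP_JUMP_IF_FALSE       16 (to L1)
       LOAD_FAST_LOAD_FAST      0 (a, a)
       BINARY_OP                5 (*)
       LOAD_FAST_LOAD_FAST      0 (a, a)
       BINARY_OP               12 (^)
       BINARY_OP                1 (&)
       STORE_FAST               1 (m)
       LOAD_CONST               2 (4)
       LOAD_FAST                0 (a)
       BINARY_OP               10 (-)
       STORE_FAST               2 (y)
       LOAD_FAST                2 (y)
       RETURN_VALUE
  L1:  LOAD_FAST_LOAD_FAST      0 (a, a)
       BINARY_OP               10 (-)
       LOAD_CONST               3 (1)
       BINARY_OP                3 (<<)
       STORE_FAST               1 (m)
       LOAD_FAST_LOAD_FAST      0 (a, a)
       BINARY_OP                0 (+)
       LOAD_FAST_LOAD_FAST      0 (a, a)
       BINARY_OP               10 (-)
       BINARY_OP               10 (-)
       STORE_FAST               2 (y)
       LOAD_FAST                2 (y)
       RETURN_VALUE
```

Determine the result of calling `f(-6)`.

LOAD_FAST a → push -6. Stack: [-6]
LOAD_CONST → push 3. Stack: [-6, 3]
COMPARE_OP bool(!=) → -6 vs 3 = True. Stack: [True]
POP_JUMP_IF_FALSE → pop True; no jump. Stack: []
LOAD_FAST_LOAD_FAST a,a → push -6,-6. Stack: [-6, -6]
BINARY_OP * → -6 * -6 = 36. Stack: [36]
LOAD_FAST_LOAD_FAST a,a → push -6,-6. Stack: [36, -6, -6]
BINARY_OP ^ → -6 ^ -6 = 0. Stack: [36, 0]
BINARY_OP & → 36 & 0 = 0. Stack: [0]
STORE_FAST m → m=0. Stack: []
LOAD_CONST → push 4. Stack: [4]
LOAD_FAST a → push -6. Stack: [4, -6]
BINARY_OP - → 4 - -6 = 10. Stack: [10]
STORE_FAST y → y=10. Stack: []
LOAD_FAST y → push 10. Stack: [10]
RETURN_VALUE → return 10.

10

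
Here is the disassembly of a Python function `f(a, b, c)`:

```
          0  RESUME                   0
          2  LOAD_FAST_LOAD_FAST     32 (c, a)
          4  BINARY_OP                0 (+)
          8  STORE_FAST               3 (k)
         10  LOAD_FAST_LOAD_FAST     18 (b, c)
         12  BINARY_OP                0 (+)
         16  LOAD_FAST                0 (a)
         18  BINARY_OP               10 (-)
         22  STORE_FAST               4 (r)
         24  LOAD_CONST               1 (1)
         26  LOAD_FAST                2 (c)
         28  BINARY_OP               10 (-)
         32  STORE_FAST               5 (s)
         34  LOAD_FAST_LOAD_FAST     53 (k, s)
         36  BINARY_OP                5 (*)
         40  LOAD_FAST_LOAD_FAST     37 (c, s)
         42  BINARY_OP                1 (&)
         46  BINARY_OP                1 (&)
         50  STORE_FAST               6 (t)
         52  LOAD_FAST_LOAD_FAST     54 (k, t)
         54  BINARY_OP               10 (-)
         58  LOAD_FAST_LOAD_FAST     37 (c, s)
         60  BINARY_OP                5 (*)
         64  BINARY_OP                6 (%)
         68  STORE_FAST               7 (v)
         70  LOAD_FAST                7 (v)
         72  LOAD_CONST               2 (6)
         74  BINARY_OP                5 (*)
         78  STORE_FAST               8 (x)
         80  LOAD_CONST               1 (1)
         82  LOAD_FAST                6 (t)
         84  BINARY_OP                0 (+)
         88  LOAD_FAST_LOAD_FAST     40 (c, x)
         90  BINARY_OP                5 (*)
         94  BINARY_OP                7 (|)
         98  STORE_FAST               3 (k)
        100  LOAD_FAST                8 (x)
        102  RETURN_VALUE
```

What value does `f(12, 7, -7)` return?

LOAD_FAST_LOAD_FAST c,a → push -7,12. Stack: [-7, 12]
BINARY_OP + → -7 + 12 = 5. Stack: [5]
STORE_FAST k → k=5. Stack: []
LOAD_FAST_LOAD_FAST b,c → push 7,-7. Stack: [7, -7]
BINARY_OP + → 7 + -7 = 0. Stack: [0]
LOAD_FAST a → push 12. Stack: [0, 12]
BINARY_OP - → 0 - 12 = -12. Stack: [-12]
STORE_FAST r → r=-12. Stack: []
LOAD_CONST → push 1. Stack: [1]
LOAD_FAST c → push -7. Stack: [1, -7]
BINARY_OP - → 1 - -7 = 8. Stack: [8]
STORE_FAST s → s=8. Stack: []
LOAD_FAST_LOAD_FAST k,s → push 5,8. Stack: [5, 8]
BINARY_OP * → 5 * 8 = 40. Stack: [40]
LOAD_FAST_LOAD_FAST c,s → push -7,8. Stack: [40, -7, 8]
BINARY_OP & → -7 & 8 = 8. Stack: [40, 8]
BINARY_OP & → 40 & 8 = 8. Stack: [8]
STORE_FAST t → t=8. Stack: []
LOAD_FAST_LOAD_FAST k,t → push 5,8. Stack: [5, 8]
BINARY_OP - → 5 - 8 = -3. Stack: [-3]
LOAD_FAST_LOAD_FAST c,s → push -7,8. Stack: [-3, -7, 8]
BINARY_OP * → -7 * 8 = -56. Stack: [-3, -56]
BINARY_OP % → -3 % -56 = -3. Stack: [-3]
STORE_FAST v → v=-3. Stack: []
LOAD_FAST v → push -3. Stack: [-3]
LOAD_CONST → push 6. Stack: [-3, 6]
BINARY_OP * → -3 * 6 = -18. Stack: [-18]
STORE_FAST x → x=-18. Stack: []
LOAD_CONST → push 1. Stack: [1]
LOAD_FAST t → push 8. Stack: [1, 8]
BINARY_OP + → 1 + 8 = 9. Stack: [9]
LOAD_FAST_LOAD_FAST c,x → push -7,-18. Stack: [9, -7, -18]
BINARY_OP * → -7 * -18 = 126. Stack: [9, 126]
BINARY_OP | → 9 | 126 = 127. Stack: [127]
STORE_FAST k → k=127. Stack: []
LOAD_FAST x → push -18. Stack: [-18]
RETURN_VALUE → return -18.

-18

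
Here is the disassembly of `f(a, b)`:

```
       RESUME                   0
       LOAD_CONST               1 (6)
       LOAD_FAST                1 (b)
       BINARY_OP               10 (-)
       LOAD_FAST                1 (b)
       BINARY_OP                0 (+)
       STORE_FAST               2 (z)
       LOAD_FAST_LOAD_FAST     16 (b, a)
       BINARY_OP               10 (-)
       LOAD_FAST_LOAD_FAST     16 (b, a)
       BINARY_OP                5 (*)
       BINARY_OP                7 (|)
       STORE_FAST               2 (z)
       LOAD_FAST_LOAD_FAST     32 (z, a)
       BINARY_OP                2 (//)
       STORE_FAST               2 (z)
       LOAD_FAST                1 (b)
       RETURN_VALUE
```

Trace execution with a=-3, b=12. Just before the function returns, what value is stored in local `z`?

11

LOAD_CONST → push 6. Stack: [6]
LOAD_FAST b → push 12. Stack: [6, 12]
BINARY_OP - → 6 - 12 = -6. Stack: [-6]
LOAD_FAST b → push 12. Stack: [-6, 12]
BINARY_OP + → -6 + 12 = 6. Stack: [6]
STORE_FAST z → z=6. Stack: []
LOAD_FAST_LOAD_FAST b,a → push 12,-3. Stack: [12, -3]
BINARY_OP - → 12 - -3 = 15. Stack: [15]
LOAD_FAST_LOAD_FAST b,a → push 12,-3. Stack: [15, 12, -3]
BINARY_OP * → 12 * -3 = -36. Stack: [15, -36]
BINARY_OP | → 15 | -36 = -33. Stack: [-33]
STORE_FAST z → z=-33. Stack: []
LOAD_FAST_LOAD_FAST z,a → push -33,-3. Stack: [-33, -3]
BINARY_OP // → -33 // -3 = 11. Stack: [11]
STORE_FAST z → z=11. Stack: []
LOAD_FAST b → push 12. Stack: [12]
RETURN_VALUE → return 12.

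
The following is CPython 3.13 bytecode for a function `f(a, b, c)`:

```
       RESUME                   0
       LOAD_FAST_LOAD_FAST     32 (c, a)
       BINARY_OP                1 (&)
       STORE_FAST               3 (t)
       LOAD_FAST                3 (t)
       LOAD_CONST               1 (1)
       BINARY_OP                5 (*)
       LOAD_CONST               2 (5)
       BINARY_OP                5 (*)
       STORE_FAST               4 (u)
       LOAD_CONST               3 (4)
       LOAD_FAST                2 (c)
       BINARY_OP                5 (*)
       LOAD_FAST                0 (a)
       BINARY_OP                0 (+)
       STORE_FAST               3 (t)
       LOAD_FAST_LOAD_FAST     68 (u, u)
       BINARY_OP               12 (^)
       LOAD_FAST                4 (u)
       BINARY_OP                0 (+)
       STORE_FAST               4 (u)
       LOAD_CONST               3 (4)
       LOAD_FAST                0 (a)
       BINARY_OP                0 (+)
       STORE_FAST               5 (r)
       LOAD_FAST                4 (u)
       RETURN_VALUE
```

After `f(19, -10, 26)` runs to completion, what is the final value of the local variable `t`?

LOAD_FAST_LOAD_FAST c,a → push 26,19. Stack: [26, 19]
BINARY_OP & → 26 & 19 = 18. Stack: [18]
STORE_FAST t → t=18. Stack: []
LOAD_FAST t → push 18. Stack: [18]
LOAD_CONST → push 1. Stack: [18, 1]
BINARY_OP * → 18 * 1 = 18. Stack: [18]
LOAD_CONST → push 5. Stack: [18, 5]
BINARY_OP * → 18 * 5 = 90. Stack: [90]
STORE_FAST u → u=90. Stack: []
LOAD_CONST → push 4. Stack: [4]
LOAD_FAST c → push 26. Stack: [4, 26]
BINARY_OP * → 4 * 26 = 104. Stack: [104]
LOAD_FAST a → push 19. Stack: [104, 19]
BINARY_OP + → 104 + 19 = 123. Stack: [123]
STORE_FAST t → t=123. Stack: []
LOAD_FAST_LOAD_FAST u,u → push 90,90. Stack: [90, 90]
BINARY_OP ^ → 90 ^ 90 = 0. Stack: [0]
LOAD_FAST u → push 90. Stack: [0, 90]
BINARY_OP + → 0 + 90 = 90. Stack: [90]
STORE_FAST u → u=90. Stack: []
LOAD_CONST → push 4. Stack: [4]
LOAD_FAST a → push 19. Stack: [4, 19]
BINARY_OP + → 4 + 19 = 23. Stack: [23]
STORE_FAST r → r=23. Stack: []
LOAD_FAST u → push 90. Stack: [90]
RETURN_VALUE → return 90.

123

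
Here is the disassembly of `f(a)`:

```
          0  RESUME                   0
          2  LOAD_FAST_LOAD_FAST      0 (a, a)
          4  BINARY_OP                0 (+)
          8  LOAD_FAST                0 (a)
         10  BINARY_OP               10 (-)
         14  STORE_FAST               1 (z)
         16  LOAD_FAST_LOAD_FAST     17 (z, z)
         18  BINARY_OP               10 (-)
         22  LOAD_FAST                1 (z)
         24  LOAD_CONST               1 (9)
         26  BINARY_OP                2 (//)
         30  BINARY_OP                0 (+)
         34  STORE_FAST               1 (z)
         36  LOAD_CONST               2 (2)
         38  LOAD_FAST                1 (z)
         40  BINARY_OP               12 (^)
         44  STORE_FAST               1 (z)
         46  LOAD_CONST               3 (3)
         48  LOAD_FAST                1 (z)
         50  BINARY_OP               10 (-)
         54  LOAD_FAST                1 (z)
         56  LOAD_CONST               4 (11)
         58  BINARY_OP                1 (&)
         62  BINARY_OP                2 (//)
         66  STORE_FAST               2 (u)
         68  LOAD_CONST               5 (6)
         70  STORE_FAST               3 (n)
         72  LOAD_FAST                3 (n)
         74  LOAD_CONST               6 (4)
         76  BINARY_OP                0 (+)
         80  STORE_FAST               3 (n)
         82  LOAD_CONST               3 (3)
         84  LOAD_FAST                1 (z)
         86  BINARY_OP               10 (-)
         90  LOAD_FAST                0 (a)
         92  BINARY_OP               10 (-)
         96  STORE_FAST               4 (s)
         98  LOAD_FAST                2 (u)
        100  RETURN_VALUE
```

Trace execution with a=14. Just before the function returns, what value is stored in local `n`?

LOAD_FAST_LOAD_FAST a,a → push 14,14. Stack: [14, 14]
BINARY_OP + → 14 + 14 = 28. Stack: [28]
LOAD_FAST a → push 14. Stack: [28, 14]
BINARY_OP - → 28 - 14 = 14. Stack: [14]
STORE_FAST z → z=14. Stack: []
LOAD_FAST_LOAD_FAST z,z → push 14,14. Stack: [14, 14]
BINARY_OP - → 14 - 14 = 0. Stack: [0]
LOAD_FAST z → push 14. Stack: [0, 14]
LOAD_CONST → push 9. Stack: [0, 14, 9]
BINARY_OP // → 14 // 9 = 1. Stack: [0, 1]
BINARY_OP + → 0 + 1 = 1. Stack: [1]
STORE_FAST z → z=1. Stack: []
LOAD_CONST → push 2. Stack: [2]
LOAD_FAST z → push 1. Stack: [2, 1]
BINARY_OP ^ → 2 ^ 1 = 3. Stack: [3]
STORE_FAST z → z=3. Stack: []
LOAD_CONST → push 3. Stack: [3]
LOAD_FAST z → push 3. Stack: [3, 3]
BINARY_OP - → 3 - 3 = 0. Stack: [0]
LOAD_FAST z → push 3. Stack: [0, 3]
LOAD_CONST → push 11. Stack: [0, 3, 11]
BINARY_OP & → 3 & 11 = 3. Stack: [0, 3]
BINARY_OP // → 0 // 3 = 0. Stack: [0]
STORE_FAST u → u=0. Stack: []
LOAD_CONST → push 6. Stack: [6]
STORE_FAST n → n=6. Stack: []
LOAD_FAST n → push 6. Stack: [6]
LOAD_CONST → push 4. Stack: [6, 4]
BINARY_OP + → 6 + 4 = 10. Stack: [10]
STORE_FAST n → n=10. Stack: []
LOAD_CONST → push 3. Stack: [3]
LOAD_FAST z → push 3. Stack: [3, 3]
BINARY_OP - → 3 - 3 = 0. Stack: [0]
LOAD_FAST a → push 14. Stack: [0, 14]
BINARY_OP - → 0 - 14 = -14. Stack: [-14]
STORE_FAST s → s=-14. Stack: []
LOAD_FAST u → push 0. Stack: [0]
RETURN_VALUE → return 0.

10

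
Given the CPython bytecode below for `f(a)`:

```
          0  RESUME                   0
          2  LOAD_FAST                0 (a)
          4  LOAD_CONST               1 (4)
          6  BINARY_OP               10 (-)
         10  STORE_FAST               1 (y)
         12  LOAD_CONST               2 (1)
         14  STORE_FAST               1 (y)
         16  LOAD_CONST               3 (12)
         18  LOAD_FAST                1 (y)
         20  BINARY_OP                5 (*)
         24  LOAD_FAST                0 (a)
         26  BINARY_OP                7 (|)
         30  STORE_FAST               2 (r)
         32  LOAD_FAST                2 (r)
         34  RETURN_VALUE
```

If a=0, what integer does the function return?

12

LOAD_FAST a → push 0. Stack: [0]
LOAD_CONST → push 4. Stack: [0, 4]
BINARY_OP - → 0 - 4 = -4. Stack: [-4]
STORE_FAST y → y=-4. Stack: []
LOAD_CONST → push 1. Stack: [1]
STORE_FAST y → y=1. Stack: []
LOAD_CONST → push 12. Stack: [12]
LOAD_FAST y → push 1. Stack: [12, 1]
BINARY_OP * → 12 * 1 = 12. Stack: [12]
LOAD_FAST a → push 0. Stack: [12, 0]
BINARY_OP | → 12 | 0 = 12. Stack: [12]
STORE_FAST r → r=12. Stack: []
LOAD_FAST r → push 12. Stack: [12]
RETURN_VALUE → return 12.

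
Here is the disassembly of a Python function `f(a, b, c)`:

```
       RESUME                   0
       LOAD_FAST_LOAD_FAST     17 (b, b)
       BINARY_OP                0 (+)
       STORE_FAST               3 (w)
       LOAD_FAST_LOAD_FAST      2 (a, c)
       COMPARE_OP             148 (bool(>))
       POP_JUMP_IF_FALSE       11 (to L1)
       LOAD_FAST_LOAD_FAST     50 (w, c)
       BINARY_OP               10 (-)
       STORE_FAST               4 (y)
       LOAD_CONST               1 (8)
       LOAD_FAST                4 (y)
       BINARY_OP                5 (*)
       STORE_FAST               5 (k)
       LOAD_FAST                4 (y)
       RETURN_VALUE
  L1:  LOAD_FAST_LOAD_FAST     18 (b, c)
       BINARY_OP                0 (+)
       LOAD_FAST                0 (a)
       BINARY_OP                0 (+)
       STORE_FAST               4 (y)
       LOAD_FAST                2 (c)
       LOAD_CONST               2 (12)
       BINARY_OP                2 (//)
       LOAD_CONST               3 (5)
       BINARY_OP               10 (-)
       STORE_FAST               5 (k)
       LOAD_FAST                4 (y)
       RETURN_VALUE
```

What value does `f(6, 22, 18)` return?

46

LOAD_FAST_LOAD_FAST b,b → push 22,22. Stack: [22, 22]
BINARY_OP + → 22 + 22 = 44. Stack: [44]
STORE_FAST w → w=44. Stack: []
LOAD_FAST_LOAD_FAST a,c → push 6,18. Stack: [6, 18]
COMPARE_OP bool(>) → 6 vs 18 = False. Stack: [False]
POP_JUMP_IF_FALSE → pop False; jump. Stack: []
LOAD_FAST_LOAD_FAST b,c → push 22,18. Stack: [22, 18]
BINARY_OP + → 22 + 18 = 40. Stack: [40]
LOAD_FAST a → push 6. Stack: [40, 6]
BINARY_OP + → 40 + 6 = 46. Stack: [46]
STORE_FAST y → y=46. Stack: []
LOAD_FAST c → push 18. Stack: [18]
LOAD_CONST → push 12. Stack: [18, 12]
BINARY_OP // → 18 // 12 = 1. Stack: [1]
LOAD_CONST → push 5. Stack: [1, 5]
BINARY_OP - → 1 - 5 = -4. Stack: [-4]
STORE_FAST k → k=-4. Stack: []
LOAD_FAST y → push 46. Stack: [46]
RETURN_VALUE → return 46.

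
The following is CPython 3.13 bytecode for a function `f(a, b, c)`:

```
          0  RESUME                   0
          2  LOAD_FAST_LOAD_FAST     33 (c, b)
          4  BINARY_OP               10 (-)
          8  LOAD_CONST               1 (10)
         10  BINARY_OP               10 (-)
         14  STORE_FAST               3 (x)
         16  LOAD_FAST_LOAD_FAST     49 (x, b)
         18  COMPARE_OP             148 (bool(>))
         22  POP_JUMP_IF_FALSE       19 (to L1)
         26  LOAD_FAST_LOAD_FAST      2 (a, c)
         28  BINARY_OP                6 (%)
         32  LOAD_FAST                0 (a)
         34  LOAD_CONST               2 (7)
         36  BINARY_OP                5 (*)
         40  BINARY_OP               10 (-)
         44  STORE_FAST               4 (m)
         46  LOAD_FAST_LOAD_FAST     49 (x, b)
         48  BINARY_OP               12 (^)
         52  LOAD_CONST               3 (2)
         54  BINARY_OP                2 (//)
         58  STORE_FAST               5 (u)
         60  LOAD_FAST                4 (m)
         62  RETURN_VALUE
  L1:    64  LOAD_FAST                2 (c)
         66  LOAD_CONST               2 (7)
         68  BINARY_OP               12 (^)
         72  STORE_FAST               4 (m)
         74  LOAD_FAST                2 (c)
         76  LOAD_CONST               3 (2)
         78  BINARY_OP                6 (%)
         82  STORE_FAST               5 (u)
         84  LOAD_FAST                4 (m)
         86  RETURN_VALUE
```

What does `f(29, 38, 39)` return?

32

LOAD_FAST_LOAD_FAST c,b → push 39,38. Stack: [39, 38]
BINARY_OP - → 39 - 38 = 1. Stack: [1]
LOAD_CONST → push 10. Stack: [1, 10]
BINARY_OP - → 1 - 10 = -9. Stack: [-9]
STORE_FAST x → x=-9. Stack: []
LOAD_FAST_LOAD_FAST x,b → push -9,38. Stack: [-9, 38]
COMPARE_OP bool(>) → -9 vs 38 = False. Stack: [False]
POP_JUMP_IF_FALSE → pop False; jump. Stack: []
LOAD_FAST c → push 39. Stack: [39]
LOAD_CONST → push 7. Stack: [39, 7]
BINARY_OP ^ → 39 ^ 7 = 32. Stack: [32]
STORE_FAST m → m=32. Stack: []
LOAD_FAST c → push 39. Stack: [39]
LOAD_CONST → push 2. Stack: [39, 2]
BINARY_OP % → 39 % 2 = 1. Stack: [1]
STORE_FAST u → u=1. Stack: []
LOAD_FAST m → push 32. Stack: [32]
RETURN_VALUE → return 32.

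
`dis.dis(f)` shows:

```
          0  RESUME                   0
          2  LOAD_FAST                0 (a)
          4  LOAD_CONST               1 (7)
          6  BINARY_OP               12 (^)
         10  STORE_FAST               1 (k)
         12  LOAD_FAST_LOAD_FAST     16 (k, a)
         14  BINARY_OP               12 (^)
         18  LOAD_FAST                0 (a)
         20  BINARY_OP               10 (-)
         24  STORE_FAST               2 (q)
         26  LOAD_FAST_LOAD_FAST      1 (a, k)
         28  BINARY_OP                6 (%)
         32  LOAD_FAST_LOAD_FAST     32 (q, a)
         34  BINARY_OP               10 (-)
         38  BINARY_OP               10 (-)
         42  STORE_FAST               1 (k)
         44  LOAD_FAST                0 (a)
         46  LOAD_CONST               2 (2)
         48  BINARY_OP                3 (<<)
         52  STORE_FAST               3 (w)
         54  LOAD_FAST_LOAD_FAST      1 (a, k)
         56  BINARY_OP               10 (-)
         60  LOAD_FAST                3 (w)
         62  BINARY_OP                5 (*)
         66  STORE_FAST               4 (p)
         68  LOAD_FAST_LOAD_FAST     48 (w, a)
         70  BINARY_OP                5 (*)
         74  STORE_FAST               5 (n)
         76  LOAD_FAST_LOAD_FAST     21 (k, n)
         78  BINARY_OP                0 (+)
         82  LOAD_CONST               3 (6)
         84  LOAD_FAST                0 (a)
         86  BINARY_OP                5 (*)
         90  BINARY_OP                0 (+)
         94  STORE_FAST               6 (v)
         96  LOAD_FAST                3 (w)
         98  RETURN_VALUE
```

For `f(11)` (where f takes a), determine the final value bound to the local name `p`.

LOAD_FAST a → push 11. Stack: [11]
LOAD_CONST → push 7. Stack: [11, 7]
BINARY_OP ^ → 11 ^ 7 = 12. Stack: [12]
STORE_FAST k → k=12. Stack: []
LOAD_FAST_LOAD_FAST k,a → push 12,11. Stack: [12, 11]
BINARY_OP ^ → 12 ^ 11 = 7. Stack: [7]
LOAD_FAST a → push 11. Stack: [7, 11]
BINARY_OP - → 7 - 11 = -4. Stack: [-4]
STORE_FAST q → q=-4. Stack: []
LOAD_FAST_LOAD_FAST a,k → push 11,12. Stack: [11, 12]
BINARY_OP % → 11 % 12 = 11. Stack: [11]
LOAD_FAST_LOAD_FAST q,a → push -4,11. Stack: [11, -4, 11]
BINARY_OP - → -4 - 11 = -15. Stack: [11, -15]
BINARY_OP - → 11 - -15 = 26. Stack: [26]
STORE_FAST k → k=26. Stack: []
LOAD_FAST a → push 11. Stack: [11]
LOAD_CONST → push 2. Stack: [11, 2]
BINARY_OP << → 11 << 2 = 44. Stack: [44]
STORE_FAST w → w=44. Stack: []
LOAD_FAST_LOAD_FAST a,k → push 11,26. Stack: [11, 26]
BINARY_OP - → 11 - 26 = -15. Stack: [-15]
LOAD_FAST w → push 44. Stack: [-15, 44]
BINARY_OP * → -15 * 44 = -660. Stack: [-660]
STORE_FAST p → p=-660. Stack: []
LOAD_FAST_LOAD_FAST w,a → push 44,11. Stack: [44, 11]
BINARY_OP * → 44 * 11 = 484. Stack: [484]
STORE_FAST n → n=484. Stack: []
LOAD_FAST_LOAD_FAST k,n → push 26,484. Stack: [26, 484]
BINARY_OP + → 26 + 484 = 510. Stack: [510]
LOAD_CONST → push 6. Stack: [510, 6]
LOAD_FAST a → push 11. Stack: [510, 6, 11]
BINARY_OP * → 6 * 11 = 66. Stack: [510, 66]
BINARY_OP + → 510 + 66 = 576. Stack: [576]
STORE_FAST v → v=576. Stack: []
LOAD_FAST w → push 44. Stack: [44]
RETURN_VALUE → return 44.

-660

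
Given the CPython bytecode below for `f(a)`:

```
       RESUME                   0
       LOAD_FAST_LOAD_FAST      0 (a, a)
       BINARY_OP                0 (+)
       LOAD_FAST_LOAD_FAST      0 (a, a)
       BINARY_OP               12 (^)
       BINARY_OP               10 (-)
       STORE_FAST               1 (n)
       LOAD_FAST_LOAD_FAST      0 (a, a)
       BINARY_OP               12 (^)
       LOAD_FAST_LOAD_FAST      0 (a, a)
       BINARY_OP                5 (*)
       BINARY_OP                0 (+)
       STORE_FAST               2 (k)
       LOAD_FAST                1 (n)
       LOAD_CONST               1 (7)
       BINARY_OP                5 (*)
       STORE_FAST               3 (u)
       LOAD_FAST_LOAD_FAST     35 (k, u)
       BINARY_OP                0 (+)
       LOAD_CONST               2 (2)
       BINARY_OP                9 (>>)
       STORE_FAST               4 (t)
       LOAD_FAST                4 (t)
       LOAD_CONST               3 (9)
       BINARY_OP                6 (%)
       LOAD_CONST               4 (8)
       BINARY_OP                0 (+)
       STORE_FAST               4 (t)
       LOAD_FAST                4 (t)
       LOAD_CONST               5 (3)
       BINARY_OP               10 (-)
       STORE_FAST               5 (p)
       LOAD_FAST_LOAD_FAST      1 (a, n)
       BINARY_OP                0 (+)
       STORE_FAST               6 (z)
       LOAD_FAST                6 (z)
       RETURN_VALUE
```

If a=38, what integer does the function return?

114

LOAD_FAST_LOAD_FAST a,a → push 38,38. Stack: [38, 38]
BINARY_OP + → 38 + 38 = 76. Stack: [76]
LOAD_FAST_LOAD_FAST a,a → push 38,38. Stack: [76, 38, 38]
BINARY_OP ^ → 38 ^ 38 = 0. Stack: [76, 0]
BINARY_OP - → 76 - 0 = 76. Stack: [76]
STORE_FAST n → n=76. Stack: []
LOAD_FAST_LOAD_FAST a,a → push 38,38. Stack: [38, 38]
BINARY_OP ^ → 38 ^ 38 = 0. Stack: [0]
LOAD_FAST_LOAD_FAST a,a → push 38,38. Stack: [0, 38, 38]
BINARY_OP * → 38 * 38 = 1444. Stack: [0, 1444]
BINARY_OP + → 0 + 1444 = 1444. Stack: [1444]
STORE_FAST k → k=1444. Stack: []
LOAD_FAST n → push 76. Stack: [76]
LOAD_CONST → push 7. Stack: [76, 7]
BINARY_OP * → 76 * 7 = 532. Stack: [532]
STORE_FAST u → u=532. Stack: []
LOAD_FAST_LOAD_FAST k,u → push 1444,532. Stack: [1444, 532]
BINARY_OP + → 1444 + 532 = 1976. Stack: [1976]
LOAD_CONST → push 2. Stack: [1976, 2]
BINARY_OP >> → 1976 >> 2 = 494. Stack: [494]
STORE_FAST t → t=494. Stack: []
LOAD_FAST t → push 494. Stack: [494]
LOAD_CONST → push 9. Stack: [494, 9]
BINARY_OP % → 494 % 9 = 8. Stack: [8]
LOAD_CONST → push 8. Stack: [8, 8]
BINARY_OP + → 8 + 8 = 16. Stack: [16]
STORE_FAST t → t=16. Stack: []
LOAD_FAST t → push 16. Stack: [16]
LOAD_CONST → push 3. Stack: [16, 3]
BINARY_OP - → 16 - 3 = 13. Stack: [13]
STORE_FAST p → p=13. Stack: []
LOAD_FAST_LOAD_FAST a,n → push 38,76. Stack: [38, 76]
BINARY_OP + → 38 + 76 = 114. Stack: [114]
STORE_FAST z → z=114. Stack: []
LOAD_FAST z → push 114. Stack: [114]
RETURN_VALUE → return 114.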